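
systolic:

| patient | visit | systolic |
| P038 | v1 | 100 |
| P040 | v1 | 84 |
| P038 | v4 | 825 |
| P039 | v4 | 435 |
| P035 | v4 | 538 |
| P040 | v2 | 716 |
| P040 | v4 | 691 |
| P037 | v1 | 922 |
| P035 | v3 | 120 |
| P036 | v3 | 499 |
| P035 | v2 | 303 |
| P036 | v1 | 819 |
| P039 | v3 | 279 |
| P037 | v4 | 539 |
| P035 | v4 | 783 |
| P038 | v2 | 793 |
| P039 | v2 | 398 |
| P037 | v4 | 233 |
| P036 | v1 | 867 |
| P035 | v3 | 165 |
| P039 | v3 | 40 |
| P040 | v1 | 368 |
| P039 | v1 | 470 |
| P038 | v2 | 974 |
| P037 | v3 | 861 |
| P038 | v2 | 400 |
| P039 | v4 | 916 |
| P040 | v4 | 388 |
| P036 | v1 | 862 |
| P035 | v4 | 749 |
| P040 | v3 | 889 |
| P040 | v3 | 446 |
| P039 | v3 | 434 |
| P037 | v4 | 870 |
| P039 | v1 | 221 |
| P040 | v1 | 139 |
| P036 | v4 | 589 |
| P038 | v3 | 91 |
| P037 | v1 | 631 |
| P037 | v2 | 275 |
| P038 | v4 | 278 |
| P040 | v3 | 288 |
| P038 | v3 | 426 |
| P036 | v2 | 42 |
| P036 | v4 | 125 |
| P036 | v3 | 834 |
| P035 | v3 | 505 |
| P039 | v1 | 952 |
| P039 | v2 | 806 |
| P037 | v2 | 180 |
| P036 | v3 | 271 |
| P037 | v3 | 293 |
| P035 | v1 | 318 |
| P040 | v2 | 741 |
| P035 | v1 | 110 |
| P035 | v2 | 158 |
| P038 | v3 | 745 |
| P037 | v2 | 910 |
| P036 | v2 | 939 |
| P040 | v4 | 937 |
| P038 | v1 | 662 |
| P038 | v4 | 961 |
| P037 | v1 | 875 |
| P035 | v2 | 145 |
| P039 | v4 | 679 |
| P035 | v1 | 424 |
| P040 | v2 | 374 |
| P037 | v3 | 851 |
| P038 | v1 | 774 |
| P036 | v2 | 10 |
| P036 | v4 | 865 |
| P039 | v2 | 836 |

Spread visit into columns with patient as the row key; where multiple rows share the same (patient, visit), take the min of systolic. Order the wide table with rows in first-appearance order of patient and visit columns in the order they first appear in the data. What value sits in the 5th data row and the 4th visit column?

293

With rows in first-appearance order of patient, row 5 is patient=P037. visit columns in first-appearance order: v1, v4, v2, v3; column 4 is v3.
Long rows with patient=P037, visit=v3: min(861, 293, 851) = 293.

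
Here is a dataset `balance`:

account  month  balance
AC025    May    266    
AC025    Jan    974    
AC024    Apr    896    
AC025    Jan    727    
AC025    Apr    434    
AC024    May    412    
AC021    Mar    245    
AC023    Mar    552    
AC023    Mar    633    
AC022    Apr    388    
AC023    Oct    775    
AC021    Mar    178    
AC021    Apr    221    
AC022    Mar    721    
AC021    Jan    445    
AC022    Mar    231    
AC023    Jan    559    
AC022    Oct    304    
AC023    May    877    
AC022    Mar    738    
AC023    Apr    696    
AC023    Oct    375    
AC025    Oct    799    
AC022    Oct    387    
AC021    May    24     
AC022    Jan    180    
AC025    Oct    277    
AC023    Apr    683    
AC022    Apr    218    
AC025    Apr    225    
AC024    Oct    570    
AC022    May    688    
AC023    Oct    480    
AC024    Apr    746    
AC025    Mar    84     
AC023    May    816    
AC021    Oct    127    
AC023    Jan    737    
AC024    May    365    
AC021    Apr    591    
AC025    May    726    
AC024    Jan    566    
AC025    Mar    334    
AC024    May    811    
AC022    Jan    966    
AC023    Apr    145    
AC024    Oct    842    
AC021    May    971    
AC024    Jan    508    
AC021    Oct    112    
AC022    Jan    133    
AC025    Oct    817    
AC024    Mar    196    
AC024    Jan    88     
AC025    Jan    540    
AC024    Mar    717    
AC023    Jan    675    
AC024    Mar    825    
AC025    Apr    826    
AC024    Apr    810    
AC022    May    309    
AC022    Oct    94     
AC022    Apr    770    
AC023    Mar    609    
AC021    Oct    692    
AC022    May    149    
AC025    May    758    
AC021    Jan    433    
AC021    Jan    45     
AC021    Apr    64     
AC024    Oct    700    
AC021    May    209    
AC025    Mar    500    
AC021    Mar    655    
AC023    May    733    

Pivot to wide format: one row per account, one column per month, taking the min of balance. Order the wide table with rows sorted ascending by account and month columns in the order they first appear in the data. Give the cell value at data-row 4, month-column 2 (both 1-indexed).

88

With rows sorted ascending by account, row 4 is account=AC024. month columns in first-appearance order: May, Jan, Apr, Mar, Oct; column 2 is Jan.
Long rows with account=AC024, month=Jan: min(566, 508, 88) = 88.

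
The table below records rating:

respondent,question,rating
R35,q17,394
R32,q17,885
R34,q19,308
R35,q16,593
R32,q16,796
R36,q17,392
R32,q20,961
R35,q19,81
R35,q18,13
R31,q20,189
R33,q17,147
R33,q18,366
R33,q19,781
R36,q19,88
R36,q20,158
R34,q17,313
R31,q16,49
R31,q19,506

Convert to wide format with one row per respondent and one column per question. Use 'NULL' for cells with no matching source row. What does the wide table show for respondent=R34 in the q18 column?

No long-format row has respondent=R34 and question=q18, so the cell is NULL.

NULL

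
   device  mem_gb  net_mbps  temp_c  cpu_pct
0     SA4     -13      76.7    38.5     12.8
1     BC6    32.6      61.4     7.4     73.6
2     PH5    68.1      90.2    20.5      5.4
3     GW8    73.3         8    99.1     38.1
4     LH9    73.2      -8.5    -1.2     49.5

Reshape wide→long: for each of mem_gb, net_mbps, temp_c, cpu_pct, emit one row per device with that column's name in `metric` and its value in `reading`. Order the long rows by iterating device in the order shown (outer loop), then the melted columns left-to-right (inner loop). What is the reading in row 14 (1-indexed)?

8

20 rows total (5 × 4). Row 14: index ⌊(14-1)/4⌋ = 3 into device → GW8; (14-1) mod 4 = 1 into the melted columns → net_mbps.
So row 14 is (GW8, net_mbps, 8); reading = 8.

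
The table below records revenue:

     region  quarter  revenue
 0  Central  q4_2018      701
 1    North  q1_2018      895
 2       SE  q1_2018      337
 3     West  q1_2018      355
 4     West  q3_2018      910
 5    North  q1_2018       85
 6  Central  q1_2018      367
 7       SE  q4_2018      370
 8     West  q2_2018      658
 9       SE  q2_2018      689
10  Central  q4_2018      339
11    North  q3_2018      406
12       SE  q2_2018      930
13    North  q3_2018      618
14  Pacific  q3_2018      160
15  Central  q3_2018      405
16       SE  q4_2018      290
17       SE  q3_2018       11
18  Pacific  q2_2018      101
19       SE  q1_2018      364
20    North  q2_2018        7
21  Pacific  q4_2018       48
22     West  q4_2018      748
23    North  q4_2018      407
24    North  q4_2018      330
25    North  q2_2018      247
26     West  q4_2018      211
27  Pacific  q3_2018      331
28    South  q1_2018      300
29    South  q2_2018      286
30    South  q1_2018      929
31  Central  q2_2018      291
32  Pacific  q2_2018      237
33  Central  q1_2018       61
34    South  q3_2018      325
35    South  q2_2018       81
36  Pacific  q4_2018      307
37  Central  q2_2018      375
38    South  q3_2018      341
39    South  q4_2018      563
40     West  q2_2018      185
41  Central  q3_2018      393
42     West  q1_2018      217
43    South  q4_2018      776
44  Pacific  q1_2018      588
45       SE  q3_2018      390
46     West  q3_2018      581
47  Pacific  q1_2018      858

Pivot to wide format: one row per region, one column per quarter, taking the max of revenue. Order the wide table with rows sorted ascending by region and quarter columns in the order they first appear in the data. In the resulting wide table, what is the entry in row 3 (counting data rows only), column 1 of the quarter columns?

307

With rows sorted ascending by region, row 3 is region=Pacific. quarter columns in first-appearance order: q4_2018, q1_2018, q3_2018, q2_2018; column 1 is q4_2018.
Long rows with region=Pacific, quarter=q4_2018: max(48, 307) = 307.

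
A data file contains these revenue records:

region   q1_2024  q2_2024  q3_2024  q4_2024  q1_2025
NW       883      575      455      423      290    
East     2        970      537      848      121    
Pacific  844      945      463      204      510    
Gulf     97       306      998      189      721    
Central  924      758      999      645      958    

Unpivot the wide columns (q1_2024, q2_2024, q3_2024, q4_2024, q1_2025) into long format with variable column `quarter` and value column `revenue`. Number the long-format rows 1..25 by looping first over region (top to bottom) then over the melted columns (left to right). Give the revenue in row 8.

537

25 rows total (5 × 5). Row 8: index ⌊(8-1)/5⌋ = 1 into region → East; (8-1) mod 5 = 2 into the melted columns → q3_2024.
So row 8 is (East, q3_2024, 537); revenue = 537.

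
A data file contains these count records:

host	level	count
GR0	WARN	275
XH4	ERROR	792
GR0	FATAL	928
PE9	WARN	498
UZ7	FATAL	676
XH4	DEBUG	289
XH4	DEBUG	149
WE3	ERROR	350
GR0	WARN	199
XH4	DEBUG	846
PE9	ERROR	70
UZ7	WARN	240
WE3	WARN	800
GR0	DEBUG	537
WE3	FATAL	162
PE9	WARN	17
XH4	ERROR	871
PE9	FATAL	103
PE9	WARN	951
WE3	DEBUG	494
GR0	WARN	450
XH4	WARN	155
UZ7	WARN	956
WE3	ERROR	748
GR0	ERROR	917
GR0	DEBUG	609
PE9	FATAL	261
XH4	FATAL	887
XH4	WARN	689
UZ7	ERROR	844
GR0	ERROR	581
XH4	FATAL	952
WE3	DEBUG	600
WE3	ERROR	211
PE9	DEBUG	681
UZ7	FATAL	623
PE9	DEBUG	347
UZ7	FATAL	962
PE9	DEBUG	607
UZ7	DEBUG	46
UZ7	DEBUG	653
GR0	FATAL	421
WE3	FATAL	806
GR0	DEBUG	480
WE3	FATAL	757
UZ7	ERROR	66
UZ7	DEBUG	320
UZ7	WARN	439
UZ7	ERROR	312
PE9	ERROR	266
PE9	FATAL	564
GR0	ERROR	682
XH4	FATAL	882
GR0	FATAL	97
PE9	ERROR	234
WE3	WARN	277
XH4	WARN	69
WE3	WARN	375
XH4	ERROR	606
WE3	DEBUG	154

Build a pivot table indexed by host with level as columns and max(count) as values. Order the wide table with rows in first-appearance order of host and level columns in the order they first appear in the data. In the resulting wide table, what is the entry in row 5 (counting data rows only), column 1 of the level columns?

With rows in first-appearance order of host, row 5 is host=WE3. level columns in first-appearance order: WARN, ERROR, FATAL, DEBUG; column 1 is WARN.
Long rows with host=WE3, level=WARN: max(800, 277, 375) = 800.

800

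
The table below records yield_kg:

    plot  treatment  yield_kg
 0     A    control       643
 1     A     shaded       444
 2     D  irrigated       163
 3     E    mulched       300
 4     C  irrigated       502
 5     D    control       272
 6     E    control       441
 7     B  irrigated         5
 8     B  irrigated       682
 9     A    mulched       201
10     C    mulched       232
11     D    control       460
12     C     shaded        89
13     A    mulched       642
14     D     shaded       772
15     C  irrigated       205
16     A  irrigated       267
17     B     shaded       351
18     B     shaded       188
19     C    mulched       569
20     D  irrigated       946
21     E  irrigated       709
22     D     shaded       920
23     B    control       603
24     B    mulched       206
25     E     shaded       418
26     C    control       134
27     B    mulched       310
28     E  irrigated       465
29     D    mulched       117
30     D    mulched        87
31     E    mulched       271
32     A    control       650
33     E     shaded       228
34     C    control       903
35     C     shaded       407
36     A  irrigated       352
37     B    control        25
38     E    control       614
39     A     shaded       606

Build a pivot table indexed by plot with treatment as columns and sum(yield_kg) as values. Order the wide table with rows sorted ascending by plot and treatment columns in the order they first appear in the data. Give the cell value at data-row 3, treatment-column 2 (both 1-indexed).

496

With rows sorted ascending by plot, row 3 is plot=C. treatment columns in first-appearance order: control, shaded, irrigated, mulched; column 2 is shaded.
Long rows with plot=C, treatment=shaded: 89 + 407 = 496.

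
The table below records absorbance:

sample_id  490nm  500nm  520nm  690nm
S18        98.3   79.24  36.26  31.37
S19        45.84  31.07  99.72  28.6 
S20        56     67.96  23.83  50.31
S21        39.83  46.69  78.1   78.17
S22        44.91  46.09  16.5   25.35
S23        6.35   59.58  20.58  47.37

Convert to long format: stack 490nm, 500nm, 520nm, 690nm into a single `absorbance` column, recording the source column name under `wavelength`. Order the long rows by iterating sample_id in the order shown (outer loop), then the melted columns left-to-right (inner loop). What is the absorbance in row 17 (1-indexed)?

44.91

24 rows total (6 × 4). Row 17: index ⌊(17-1)/4⌋ = 4 into sample_id → S22; (17-1) mod 4 = 0 into the melted columns → 490nm.
So row 17 is (S22, 490nm, 44.91); absorbance = 44.91.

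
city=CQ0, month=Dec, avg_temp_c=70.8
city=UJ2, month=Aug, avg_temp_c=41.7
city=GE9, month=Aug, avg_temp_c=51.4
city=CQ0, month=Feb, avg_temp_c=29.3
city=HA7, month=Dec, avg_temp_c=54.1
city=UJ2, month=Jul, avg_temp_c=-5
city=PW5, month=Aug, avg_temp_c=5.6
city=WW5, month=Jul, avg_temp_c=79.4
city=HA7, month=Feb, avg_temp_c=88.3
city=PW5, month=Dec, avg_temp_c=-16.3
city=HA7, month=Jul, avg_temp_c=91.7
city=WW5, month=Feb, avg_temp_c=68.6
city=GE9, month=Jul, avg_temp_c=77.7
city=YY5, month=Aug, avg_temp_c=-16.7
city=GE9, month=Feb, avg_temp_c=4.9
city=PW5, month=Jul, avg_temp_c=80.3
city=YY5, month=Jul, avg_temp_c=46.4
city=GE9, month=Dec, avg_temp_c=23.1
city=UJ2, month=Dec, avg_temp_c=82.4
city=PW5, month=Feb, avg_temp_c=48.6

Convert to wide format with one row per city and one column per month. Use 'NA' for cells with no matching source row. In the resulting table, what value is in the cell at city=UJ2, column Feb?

No long-format row has city=UJ2 and month=Feb, so the cell is NA.

NA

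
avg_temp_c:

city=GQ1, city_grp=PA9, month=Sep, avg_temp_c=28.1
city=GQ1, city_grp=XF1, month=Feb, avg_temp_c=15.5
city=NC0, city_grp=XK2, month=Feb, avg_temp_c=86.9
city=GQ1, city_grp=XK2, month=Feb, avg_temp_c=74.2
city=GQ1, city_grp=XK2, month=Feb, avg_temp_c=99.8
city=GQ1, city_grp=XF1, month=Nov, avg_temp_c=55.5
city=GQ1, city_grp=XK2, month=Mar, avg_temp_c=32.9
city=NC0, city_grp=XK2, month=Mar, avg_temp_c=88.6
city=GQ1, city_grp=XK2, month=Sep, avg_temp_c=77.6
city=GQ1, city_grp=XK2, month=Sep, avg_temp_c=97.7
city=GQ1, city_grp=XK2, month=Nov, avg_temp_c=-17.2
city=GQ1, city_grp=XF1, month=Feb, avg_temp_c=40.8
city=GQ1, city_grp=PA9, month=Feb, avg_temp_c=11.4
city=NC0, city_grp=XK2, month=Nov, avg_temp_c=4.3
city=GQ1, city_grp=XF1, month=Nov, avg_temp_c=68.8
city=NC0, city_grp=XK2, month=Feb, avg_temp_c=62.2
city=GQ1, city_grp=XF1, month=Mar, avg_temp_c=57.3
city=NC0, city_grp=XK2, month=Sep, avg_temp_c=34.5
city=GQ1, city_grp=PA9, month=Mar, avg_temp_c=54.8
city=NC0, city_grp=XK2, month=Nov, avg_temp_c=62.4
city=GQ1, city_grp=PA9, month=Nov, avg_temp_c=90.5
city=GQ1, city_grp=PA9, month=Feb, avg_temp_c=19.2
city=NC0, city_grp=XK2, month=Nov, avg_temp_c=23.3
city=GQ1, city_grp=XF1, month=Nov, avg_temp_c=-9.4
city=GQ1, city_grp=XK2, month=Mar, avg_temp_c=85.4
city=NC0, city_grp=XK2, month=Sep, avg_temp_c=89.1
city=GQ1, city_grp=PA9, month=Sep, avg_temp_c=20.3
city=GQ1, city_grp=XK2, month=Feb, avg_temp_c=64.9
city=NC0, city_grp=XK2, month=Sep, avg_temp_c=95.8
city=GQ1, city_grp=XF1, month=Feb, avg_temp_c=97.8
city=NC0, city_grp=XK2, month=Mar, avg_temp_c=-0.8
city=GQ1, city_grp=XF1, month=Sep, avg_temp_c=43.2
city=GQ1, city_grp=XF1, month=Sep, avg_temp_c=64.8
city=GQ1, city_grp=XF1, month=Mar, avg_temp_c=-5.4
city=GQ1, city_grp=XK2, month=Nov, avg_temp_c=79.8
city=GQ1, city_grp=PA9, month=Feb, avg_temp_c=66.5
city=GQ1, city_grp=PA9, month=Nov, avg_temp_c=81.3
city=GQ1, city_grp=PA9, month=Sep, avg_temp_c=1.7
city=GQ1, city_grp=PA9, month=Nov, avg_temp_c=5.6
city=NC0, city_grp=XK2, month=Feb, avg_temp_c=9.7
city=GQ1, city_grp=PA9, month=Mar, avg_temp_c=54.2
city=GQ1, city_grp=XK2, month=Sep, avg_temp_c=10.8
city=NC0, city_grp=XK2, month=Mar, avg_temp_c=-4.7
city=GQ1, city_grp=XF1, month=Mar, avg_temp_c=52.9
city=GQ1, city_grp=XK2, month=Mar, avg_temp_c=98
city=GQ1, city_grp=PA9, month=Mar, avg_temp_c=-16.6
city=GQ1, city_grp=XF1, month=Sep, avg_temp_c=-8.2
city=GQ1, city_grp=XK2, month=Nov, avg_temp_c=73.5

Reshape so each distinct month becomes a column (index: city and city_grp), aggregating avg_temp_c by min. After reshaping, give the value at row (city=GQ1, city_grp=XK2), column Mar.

Rows with city=GQ1, city_grp=XK2 and month=Mar: avg_temp_c values are 32.9, 85.4, 98.
min(32.9, 85.4, 98) = 32.9.

32.9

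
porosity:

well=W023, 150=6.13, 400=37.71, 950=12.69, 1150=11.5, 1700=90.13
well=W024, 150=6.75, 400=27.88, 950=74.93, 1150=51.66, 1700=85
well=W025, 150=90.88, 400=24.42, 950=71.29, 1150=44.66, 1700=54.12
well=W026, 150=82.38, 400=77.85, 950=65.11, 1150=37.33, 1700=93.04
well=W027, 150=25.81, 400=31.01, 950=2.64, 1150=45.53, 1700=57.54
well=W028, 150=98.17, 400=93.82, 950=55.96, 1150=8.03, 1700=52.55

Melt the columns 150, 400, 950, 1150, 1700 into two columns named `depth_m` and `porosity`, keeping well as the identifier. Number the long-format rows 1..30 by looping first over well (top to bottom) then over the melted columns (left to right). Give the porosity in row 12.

24.42

30 rows total (6 × 5). Row 12: index ⌊(12-1)/5⌋ = 2 into well → W025; (12-1) mod 5 = 1 into the melted columns → 400.
So row 12 is (W025, 400, 24.42); porosity = 24.42.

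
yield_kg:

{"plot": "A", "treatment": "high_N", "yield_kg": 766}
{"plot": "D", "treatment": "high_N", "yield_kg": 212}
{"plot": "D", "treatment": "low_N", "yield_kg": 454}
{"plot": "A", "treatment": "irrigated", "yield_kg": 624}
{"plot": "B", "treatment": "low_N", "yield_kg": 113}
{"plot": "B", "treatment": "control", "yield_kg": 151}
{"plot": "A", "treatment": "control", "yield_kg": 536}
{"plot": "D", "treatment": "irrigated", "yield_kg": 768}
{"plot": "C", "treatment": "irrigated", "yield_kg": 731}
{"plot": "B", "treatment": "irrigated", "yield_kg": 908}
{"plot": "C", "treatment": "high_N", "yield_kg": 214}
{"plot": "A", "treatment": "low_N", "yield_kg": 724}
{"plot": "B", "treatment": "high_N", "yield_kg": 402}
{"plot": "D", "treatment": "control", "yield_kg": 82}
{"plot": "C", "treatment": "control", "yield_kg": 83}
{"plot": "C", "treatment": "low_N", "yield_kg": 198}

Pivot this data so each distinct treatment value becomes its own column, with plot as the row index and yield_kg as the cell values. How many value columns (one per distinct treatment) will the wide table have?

4

4 distinct treatment values: high_N, low_N, irrigated, control.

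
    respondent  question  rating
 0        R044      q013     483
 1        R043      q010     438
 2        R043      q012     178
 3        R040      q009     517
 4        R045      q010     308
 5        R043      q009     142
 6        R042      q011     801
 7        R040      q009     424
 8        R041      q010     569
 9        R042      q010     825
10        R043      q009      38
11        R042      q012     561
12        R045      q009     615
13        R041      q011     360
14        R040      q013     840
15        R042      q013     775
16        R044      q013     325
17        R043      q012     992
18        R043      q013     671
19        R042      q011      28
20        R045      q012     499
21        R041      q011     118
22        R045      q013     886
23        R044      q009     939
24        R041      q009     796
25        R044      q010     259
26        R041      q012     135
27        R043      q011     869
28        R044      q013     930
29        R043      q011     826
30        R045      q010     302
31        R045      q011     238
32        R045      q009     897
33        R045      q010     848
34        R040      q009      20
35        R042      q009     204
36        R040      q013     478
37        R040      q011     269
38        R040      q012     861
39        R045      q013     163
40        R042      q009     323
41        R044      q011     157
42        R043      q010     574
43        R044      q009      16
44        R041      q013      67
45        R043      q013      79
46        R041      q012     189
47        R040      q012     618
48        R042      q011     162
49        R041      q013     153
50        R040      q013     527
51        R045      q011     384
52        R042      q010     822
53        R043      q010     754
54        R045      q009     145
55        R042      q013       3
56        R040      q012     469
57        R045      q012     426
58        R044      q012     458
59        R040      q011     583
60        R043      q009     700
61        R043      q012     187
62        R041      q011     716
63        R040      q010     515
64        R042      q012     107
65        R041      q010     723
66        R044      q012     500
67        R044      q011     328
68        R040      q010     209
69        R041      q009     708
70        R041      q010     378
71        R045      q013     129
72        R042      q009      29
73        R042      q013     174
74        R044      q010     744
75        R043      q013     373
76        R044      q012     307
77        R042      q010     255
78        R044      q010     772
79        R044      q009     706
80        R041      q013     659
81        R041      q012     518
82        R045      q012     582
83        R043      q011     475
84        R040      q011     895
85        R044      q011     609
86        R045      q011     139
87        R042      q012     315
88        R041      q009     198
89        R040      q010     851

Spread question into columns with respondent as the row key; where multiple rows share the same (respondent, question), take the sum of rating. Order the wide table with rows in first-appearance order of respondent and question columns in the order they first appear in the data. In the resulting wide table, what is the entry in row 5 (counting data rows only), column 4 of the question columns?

With rows in first-appearance order of respondent, row 5 is respondent=R042. question columns in first-appearance order: q013, q010, q012, q009, q011; column 4 is q009.
Long rows with respondent=R042, question=q009: 204 + 323 + 29 = 556.

556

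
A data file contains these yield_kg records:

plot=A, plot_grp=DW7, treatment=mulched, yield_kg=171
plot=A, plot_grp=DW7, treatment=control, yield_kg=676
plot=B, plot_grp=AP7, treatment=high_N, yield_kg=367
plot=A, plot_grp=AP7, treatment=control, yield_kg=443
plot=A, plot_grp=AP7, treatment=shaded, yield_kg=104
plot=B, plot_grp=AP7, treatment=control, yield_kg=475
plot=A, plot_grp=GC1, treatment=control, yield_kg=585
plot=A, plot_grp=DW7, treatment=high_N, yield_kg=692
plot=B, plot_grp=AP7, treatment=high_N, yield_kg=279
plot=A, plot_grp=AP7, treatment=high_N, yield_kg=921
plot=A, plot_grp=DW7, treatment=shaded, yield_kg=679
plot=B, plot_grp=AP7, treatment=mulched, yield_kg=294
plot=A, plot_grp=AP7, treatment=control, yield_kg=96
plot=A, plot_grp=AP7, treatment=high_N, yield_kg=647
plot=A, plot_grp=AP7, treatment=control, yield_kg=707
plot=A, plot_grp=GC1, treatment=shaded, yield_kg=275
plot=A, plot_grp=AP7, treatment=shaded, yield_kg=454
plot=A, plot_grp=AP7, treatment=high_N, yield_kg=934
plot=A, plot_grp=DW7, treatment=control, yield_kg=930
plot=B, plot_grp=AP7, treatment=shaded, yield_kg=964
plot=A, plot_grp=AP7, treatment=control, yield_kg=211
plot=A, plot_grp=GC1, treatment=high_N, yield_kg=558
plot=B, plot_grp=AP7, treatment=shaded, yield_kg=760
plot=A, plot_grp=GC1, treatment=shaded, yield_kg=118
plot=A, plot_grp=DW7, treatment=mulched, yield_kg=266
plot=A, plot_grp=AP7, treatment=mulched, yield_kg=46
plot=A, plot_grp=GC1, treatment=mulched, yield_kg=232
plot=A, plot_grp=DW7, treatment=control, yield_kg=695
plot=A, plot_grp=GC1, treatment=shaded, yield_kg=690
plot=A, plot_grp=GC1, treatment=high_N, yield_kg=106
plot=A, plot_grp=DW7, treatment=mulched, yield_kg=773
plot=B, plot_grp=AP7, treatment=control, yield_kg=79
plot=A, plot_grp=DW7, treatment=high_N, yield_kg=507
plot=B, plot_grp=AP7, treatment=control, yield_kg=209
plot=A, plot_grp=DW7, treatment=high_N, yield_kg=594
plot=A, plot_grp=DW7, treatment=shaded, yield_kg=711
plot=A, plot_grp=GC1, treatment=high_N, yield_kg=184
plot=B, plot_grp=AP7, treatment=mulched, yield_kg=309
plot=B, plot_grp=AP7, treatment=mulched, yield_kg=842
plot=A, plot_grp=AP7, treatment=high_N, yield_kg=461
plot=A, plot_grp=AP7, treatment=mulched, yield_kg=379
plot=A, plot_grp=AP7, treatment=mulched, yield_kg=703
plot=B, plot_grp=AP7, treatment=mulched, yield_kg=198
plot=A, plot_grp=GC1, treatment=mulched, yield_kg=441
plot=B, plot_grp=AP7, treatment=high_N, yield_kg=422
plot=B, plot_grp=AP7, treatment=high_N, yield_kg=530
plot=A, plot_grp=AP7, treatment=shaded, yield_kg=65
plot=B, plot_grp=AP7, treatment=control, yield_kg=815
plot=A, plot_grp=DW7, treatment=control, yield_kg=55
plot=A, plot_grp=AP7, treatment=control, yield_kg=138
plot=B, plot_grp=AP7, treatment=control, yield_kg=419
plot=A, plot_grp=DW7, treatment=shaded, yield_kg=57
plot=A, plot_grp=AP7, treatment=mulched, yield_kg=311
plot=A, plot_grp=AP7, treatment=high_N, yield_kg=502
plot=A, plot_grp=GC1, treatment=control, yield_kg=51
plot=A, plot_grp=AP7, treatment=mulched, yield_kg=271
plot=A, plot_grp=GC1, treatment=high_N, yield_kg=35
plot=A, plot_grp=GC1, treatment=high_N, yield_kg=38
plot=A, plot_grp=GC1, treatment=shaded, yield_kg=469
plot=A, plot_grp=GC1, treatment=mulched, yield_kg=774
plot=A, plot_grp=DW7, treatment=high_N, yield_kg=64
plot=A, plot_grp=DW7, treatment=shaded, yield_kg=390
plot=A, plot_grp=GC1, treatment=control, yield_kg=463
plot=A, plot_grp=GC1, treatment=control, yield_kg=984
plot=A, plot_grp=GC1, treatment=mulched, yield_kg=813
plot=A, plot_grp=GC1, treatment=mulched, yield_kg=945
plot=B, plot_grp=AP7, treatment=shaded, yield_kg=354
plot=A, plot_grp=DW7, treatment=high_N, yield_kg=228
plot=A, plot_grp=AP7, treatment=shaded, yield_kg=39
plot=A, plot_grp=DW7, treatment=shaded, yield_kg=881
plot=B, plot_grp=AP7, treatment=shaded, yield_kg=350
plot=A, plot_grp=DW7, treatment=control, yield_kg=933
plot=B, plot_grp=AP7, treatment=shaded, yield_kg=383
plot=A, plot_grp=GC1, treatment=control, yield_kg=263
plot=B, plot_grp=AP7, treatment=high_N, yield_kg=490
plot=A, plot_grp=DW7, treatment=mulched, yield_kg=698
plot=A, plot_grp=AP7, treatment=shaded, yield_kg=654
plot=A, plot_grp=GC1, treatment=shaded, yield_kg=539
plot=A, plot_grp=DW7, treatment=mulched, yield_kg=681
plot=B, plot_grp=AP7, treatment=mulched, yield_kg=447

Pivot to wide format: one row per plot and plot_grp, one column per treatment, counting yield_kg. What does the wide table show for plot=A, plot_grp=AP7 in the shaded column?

5

Rows with plot=A, plot_grp=AP7 and treatment=shaded: yield_kg values are 104, 454, 65, 39, 654.
5 rows match — count = 5.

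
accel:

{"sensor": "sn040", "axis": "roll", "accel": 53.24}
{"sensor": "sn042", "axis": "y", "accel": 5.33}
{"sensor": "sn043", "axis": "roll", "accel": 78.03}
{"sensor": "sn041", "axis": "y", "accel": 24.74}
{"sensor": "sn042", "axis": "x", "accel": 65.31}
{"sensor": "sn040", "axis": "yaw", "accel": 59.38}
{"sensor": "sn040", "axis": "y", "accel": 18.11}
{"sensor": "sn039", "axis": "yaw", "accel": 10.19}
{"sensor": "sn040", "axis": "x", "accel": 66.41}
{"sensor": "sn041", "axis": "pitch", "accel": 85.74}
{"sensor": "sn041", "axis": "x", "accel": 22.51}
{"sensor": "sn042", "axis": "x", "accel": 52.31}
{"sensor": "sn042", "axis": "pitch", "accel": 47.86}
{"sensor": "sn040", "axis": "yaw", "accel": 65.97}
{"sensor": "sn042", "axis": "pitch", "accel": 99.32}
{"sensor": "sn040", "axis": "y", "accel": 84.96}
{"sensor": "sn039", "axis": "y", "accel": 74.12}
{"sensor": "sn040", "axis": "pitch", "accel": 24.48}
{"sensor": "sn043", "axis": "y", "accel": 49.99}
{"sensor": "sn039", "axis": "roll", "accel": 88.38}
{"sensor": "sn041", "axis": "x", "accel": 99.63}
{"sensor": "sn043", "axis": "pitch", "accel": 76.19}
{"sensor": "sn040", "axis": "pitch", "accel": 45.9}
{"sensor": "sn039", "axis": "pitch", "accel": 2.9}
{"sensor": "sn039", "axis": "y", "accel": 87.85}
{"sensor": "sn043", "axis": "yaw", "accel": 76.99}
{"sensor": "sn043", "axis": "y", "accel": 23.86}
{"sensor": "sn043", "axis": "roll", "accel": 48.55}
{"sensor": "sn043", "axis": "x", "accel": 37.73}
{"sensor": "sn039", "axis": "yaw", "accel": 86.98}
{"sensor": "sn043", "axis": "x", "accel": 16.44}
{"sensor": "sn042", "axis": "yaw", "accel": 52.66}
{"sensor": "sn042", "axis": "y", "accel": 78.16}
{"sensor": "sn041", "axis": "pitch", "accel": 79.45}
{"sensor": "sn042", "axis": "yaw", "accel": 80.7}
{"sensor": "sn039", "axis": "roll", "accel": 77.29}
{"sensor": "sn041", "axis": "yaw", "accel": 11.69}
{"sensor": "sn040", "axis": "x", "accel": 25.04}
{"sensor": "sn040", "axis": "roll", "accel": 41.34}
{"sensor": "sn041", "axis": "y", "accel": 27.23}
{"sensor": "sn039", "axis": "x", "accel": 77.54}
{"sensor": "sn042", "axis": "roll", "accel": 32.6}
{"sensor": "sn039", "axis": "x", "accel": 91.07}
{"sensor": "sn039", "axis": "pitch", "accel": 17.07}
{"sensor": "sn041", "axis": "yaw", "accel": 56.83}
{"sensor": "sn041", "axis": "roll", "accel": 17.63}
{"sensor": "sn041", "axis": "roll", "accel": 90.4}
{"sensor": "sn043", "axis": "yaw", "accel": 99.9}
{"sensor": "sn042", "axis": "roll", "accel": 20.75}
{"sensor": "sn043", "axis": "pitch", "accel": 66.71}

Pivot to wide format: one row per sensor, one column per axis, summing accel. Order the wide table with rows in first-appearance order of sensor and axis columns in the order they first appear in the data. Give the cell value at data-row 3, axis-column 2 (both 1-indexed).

73.85

With rows in first-appearance order of sensor, row 3 is sensor=sn043. axis columns in first-appearance order: roll, y, x, yaw, pitch; column 2 is y.
Long rows with sensor=sn043, axis=y: 49.99 + 23.86 = 73.85.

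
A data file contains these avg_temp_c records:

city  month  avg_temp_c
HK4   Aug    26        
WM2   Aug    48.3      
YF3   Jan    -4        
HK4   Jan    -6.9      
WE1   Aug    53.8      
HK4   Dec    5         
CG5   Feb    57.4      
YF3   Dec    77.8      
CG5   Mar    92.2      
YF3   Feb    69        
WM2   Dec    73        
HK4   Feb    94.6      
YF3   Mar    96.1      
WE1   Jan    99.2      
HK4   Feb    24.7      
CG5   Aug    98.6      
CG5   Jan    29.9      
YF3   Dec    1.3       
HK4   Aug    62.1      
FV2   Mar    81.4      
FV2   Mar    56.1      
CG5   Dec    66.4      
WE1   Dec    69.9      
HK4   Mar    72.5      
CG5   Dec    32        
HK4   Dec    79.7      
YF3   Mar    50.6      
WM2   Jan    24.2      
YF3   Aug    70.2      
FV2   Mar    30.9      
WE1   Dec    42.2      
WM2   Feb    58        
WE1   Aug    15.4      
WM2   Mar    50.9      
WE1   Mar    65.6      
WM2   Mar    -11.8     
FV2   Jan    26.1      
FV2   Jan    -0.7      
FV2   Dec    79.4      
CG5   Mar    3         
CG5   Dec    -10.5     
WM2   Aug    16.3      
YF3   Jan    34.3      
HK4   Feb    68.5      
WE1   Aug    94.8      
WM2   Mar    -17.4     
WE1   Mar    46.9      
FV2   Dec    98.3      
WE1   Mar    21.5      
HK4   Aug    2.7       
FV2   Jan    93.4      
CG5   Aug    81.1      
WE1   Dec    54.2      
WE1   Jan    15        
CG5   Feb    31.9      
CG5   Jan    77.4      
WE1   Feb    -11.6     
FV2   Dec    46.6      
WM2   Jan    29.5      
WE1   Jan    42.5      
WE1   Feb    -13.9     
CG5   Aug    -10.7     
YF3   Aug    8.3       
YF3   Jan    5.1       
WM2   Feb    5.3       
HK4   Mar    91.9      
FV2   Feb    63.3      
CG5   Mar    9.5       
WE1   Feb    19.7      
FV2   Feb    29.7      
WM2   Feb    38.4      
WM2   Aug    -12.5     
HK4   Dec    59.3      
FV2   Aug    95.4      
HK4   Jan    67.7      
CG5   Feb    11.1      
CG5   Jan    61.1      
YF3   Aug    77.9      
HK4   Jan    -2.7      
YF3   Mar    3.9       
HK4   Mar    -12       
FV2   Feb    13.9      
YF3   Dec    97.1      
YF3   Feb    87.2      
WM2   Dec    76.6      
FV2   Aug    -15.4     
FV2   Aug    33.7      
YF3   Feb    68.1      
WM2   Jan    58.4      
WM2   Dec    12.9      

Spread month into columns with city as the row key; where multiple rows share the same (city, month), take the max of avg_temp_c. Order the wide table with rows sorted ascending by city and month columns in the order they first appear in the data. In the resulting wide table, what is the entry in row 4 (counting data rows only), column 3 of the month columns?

With rows sorted ascending by city, row 4 is city=WE1. month columns in first-appearance order: Aug, Jan, Dec, Feb, Mar; column 3 is Dec.
Long rows with city=WE1, month=Dec: max(69.9, 42.2, 54.2) = 69.9.

69.9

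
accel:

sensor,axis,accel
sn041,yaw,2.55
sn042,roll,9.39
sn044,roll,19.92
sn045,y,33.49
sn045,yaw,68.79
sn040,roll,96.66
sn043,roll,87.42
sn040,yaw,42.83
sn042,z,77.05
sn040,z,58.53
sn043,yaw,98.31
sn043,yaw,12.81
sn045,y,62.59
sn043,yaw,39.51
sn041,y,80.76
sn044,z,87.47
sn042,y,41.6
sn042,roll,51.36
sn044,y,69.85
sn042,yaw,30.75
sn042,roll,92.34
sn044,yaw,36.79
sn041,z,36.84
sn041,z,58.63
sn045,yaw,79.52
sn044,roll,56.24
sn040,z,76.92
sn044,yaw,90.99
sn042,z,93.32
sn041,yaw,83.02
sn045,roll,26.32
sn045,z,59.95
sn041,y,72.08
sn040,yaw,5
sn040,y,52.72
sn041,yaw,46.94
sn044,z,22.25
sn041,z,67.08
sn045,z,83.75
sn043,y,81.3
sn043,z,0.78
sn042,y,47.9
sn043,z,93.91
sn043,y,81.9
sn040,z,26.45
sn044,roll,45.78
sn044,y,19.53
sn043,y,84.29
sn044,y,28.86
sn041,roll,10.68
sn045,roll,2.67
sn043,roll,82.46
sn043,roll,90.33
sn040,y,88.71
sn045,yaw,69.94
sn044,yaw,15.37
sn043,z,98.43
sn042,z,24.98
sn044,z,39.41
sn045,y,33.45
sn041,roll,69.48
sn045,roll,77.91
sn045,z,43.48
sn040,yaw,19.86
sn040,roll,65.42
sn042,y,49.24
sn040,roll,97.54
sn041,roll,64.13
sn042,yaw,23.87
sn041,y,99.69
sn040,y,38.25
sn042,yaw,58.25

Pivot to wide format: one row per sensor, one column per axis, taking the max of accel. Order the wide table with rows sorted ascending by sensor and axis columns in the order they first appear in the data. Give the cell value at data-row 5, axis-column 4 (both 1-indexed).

With rows sorted ascending by sensor, row 5 is sensor=sn044. axis columns in first-appearance order: yaw, roll, y, z; column 4 is z.
Long rows with sensor=sn044, axis=z: max(87.47, 22.25, 39.41) = 87.47.

87.47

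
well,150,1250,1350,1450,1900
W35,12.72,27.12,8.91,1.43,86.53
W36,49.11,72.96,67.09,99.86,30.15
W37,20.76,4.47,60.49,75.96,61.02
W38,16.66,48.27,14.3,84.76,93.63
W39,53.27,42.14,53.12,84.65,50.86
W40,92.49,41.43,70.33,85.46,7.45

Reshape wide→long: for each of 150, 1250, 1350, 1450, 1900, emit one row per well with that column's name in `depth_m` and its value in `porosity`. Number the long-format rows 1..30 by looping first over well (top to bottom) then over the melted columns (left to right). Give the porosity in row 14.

75.96

30 rows total (6 × 5). Row 14: index ⌊(14-1)/5⌋ = 2 into well → W37; (14-1) mod 5 = 3 into the melted columns → 1450.
So row 14 is (W37, 1450, 75.96); porosity = 75.96.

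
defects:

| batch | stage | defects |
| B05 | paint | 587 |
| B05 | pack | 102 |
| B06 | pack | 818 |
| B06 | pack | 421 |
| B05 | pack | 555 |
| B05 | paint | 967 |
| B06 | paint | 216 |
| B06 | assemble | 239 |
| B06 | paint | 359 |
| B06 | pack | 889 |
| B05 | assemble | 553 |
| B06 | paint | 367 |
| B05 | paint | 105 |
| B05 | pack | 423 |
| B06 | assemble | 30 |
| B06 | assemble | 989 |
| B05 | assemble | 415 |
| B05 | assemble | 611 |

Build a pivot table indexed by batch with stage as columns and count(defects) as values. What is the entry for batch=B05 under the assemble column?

Rows with batch=B05 and stage=assemble: defects values are 553, 415, 611.
3 rows match — count = 3.

3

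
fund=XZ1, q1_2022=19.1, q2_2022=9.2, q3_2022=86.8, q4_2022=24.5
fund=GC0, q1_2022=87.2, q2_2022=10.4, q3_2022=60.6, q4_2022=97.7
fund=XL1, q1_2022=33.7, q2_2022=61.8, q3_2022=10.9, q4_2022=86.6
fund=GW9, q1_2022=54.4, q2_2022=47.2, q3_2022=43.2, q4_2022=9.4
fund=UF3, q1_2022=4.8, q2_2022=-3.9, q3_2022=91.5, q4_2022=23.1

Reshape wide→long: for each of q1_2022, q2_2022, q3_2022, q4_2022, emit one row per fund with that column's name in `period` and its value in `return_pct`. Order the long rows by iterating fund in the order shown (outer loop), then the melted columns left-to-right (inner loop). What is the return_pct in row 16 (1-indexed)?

9.4

20 rows total (5 × 4). Row 16: index ⌊(16-1)/4⌋ = 3 into fund → GW9; (16-1) mod 4 = 3 into the melted columns → q4_2022.
So row 16 is (GW9, q4_2022, 9.4); return_pct = 9.4.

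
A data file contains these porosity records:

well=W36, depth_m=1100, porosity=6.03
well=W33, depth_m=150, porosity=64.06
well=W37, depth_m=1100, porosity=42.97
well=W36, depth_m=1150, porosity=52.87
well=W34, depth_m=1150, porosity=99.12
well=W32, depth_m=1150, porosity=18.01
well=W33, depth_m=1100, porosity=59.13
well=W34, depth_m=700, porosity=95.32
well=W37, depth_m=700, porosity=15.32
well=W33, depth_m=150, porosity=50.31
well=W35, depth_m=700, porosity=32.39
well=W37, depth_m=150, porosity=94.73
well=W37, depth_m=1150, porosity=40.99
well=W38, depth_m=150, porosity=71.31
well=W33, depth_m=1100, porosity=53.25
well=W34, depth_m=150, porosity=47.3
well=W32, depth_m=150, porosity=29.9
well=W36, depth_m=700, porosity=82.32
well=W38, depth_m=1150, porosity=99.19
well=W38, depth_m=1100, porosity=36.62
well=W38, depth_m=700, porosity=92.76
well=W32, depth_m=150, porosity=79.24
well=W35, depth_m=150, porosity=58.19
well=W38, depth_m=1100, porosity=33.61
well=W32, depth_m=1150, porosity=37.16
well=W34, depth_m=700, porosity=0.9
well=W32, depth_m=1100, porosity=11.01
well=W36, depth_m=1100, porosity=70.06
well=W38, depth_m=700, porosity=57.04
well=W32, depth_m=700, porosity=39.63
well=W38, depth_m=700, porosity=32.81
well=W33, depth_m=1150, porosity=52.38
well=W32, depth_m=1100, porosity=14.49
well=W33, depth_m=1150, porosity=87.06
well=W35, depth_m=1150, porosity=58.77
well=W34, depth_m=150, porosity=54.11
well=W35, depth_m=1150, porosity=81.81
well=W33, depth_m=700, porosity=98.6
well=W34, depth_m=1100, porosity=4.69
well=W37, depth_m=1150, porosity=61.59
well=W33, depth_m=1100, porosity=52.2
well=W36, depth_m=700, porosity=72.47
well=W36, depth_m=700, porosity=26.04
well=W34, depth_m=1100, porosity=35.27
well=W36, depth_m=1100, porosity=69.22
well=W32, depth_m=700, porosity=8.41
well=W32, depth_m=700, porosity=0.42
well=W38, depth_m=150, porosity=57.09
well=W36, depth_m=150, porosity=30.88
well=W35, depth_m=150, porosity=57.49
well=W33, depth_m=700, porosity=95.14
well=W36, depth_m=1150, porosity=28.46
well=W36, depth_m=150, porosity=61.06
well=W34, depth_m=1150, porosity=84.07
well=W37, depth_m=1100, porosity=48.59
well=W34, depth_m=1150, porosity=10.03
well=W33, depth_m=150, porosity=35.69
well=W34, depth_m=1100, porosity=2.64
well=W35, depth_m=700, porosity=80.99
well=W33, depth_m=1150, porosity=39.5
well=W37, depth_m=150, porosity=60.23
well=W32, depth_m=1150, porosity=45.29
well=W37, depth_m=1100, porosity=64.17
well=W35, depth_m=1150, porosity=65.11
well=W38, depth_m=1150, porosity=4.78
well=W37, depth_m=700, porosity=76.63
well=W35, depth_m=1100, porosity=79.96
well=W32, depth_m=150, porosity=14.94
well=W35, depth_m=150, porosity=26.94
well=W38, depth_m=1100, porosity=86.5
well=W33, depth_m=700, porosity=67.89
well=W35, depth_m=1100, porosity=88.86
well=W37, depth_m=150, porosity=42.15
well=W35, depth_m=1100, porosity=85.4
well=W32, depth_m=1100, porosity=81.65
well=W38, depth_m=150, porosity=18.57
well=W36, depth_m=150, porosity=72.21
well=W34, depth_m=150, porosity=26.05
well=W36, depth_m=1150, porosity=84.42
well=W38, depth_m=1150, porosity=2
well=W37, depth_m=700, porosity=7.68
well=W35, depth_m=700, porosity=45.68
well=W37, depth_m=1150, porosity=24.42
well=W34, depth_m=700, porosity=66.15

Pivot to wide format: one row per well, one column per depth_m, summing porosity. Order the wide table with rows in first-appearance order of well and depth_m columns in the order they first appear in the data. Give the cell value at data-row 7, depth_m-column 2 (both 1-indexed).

146.97

With rows in first-appearance order of well, row 7 is well=W38. depth_m columns in first-appearance order: 1100, 150, 1150, 700; column 2 is 150.
Long rows with well=W38, depth_m=150: 71.31 + 57.09 + 18.57 = 146.97.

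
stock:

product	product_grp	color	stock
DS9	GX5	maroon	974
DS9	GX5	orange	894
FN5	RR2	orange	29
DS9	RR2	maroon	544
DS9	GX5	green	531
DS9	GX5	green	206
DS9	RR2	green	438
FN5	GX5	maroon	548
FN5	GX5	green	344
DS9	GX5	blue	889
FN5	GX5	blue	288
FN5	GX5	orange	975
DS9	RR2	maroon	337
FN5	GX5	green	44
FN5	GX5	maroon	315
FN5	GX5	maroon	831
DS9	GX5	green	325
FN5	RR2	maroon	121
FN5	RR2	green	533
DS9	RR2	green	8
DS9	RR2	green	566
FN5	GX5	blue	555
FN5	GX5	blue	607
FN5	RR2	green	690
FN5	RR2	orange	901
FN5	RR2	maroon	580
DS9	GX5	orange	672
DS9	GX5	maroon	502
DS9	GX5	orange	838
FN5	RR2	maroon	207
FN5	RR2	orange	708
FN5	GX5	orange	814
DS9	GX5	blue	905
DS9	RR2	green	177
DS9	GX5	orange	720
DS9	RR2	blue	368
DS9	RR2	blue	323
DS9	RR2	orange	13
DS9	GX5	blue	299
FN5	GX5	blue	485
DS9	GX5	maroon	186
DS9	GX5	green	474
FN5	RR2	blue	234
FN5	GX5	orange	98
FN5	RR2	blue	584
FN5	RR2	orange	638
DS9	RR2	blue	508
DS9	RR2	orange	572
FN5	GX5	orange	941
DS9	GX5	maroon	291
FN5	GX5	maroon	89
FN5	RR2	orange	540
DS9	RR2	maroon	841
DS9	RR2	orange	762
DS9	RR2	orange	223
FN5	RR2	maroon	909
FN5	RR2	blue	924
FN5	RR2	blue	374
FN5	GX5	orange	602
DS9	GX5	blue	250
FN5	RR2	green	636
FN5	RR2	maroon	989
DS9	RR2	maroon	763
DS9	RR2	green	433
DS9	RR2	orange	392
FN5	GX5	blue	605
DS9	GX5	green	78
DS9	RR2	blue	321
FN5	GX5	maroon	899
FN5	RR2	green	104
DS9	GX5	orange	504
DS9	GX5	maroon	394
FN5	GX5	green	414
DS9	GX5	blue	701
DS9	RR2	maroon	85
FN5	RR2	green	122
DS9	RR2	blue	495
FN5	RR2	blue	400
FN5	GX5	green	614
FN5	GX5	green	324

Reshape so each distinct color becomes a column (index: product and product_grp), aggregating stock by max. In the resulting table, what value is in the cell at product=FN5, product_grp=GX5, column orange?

975

Rows with product=FN5, product_grp=GX5 and color=orange: stock values are 975, 814, 98, 941, 602.
max(975, 814, 98, 941, 602) = 975.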